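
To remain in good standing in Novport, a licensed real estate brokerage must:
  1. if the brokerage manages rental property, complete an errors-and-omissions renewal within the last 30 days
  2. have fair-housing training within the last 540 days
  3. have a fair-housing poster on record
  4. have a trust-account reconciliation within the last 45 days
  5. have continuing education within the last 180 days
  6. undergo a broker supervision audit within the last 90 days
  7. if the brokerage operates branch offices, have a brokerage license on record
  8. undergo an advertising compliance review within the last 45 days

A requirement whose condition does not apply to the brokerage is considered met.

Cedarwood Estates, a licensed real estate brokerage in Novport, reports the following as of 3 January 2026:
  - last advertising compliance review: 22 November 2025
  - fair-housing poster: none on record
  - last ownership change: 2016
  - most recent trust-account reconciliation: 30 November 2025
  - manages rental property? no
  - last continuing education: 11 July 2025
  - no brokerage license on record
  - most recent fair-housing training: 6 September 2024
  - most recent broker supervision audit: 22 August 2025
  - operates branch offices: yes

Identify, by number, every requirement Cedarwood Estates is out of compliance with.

1. condition 'manages rental property' does not hold → requirement n/a → met
2. fair-housing training 484 days ago vs limit 540 → met
3. fair-housing poster absent → not met
4. trust-account reconciliation 34 days ago vs limit 45 → met
5. continuing education 176 days ago vs limit 180 → met
6. broker supervision audit 134 days ago vs limit 90 → not met
7. condition 'operates branch offices' holds; brokerage license absent → not met
8. advertising compliance review 42 days ago vs limit 45 → met
Not met: 3, 6, 7

3, 6, 7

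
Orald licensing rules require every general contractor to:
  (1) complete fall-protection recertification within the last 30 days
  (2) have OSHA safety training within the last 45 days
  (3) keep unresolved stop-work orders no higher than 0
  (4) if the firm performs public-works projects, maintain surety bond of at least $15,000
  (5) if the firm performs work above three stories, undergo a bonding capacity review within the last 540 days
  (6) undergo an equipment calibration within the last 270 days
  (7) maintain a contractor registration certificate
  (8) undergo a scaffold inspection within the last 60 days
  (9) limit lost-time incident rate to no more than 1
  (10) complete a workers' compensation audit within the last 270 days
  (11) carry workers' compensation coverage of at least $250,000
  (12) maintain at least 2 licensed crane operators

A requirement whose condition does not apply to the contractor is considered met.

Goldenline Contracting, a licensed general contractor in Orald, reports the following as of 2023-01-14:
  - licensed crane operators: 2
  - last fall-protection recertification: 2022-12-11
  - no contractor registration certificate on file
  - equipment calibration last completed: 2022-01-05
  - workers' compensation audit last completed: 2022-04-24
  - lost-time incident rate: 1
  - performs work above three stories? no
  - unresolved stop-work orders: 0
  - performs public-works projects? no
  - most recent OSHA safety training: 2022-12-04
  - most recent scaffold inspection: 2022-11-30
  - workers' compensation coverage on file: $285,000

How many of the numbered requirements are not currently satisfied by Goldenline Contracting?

3

1. fall-protection recertification 34 days ago vs limit 30 → not met
2. OSHA safety training 41 days ago vs limit 45 → met
3. unresolved stop-work orders 0 ≤ 0 → met
4. condition 'performs public-works projects' does not hold → requirement n/a → met
5. condition 'performs work above three stories' does not hold → requirement n/a → met
6. equipment calibration 374 days ago vs limit 270 → not met
7. contractor registration certificate absent → not met
8. scaffold inspection 45 days ago vs limit 60 → met
9. lost-time incident rate 1 ≤ 1 → met
10. workers' compensation audit 265 days ago vs limit 270 → met
11. workers' compensation coverage $285,000 ≥ $250,000 → met
12. licensed crane operators 2 ≥ 2 → met
Not met: 3 of 12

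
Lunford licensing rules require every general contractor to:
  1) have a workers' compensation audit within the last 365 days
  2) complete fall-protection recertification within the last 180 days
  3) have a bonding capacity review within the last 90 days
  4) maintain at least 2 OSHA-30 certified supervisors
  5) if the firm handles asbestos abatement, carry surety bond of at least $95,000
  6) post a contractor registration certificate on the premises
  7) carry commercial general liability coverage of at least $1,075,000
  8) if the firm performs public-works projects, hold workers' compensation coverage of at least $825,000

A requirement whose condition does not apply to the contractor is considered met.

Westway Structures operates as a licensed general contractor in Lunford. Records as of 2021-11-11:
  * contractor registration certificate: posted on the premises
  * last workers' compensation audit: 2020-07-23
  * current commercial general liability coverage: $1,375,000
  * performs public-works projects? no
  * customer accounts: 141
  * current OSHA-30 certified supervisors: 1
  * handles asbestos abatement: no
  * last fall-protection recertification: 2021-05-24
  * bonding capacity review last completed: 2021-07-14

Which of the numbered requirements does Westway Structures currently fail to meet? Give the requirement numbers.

1, 3, 4

1. workers' compensation audit 476 days ago vs limit 365 → not met
2. fall-protection recertification 171 days ago vs limit 180 → met
3. bonding capacity review 120 days ago vs limit 90 → not met
4. OSHA-30 certified supervisors 1 < 2 → not met
5. condition 'handles asbestos abatement' does not hold → requirement n/a → met
6. contractor registration certificate present → met
7. commercial general liability coverage $1,375,000 ≥ $1,075,000 → met
8. condition 'performs public-works projects' does not hold → requirement n/a → met
Not met: 1, 3, 4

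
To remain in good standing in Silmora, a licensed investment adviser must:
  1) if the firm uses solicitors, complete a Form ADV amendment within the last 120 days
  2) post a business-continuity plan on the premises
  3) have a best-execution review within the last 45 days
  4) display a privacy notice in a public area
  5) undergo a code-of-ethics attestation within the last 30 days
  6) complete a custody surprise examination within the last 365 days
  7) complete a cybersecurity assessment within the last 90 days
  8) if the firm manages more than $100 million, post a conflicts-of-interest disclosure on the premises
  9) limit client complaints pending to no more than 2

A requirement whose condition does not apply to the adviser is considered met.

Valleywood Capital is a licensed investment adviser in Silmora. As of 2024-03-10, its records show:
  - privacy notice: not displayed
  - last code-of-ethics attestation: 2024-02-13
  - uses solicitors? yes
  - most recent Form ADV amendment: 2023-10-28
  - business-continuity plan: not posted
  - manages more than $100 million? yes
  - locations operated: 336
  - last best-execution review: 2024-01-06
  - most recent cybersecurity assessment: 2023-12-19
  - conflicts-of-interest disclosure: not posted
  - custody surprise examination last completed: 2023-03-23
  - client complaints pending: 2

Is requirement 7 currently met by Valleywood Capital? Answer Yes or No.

Yes

7. cybersecurity assessment 82 days ago vs limit 90 → met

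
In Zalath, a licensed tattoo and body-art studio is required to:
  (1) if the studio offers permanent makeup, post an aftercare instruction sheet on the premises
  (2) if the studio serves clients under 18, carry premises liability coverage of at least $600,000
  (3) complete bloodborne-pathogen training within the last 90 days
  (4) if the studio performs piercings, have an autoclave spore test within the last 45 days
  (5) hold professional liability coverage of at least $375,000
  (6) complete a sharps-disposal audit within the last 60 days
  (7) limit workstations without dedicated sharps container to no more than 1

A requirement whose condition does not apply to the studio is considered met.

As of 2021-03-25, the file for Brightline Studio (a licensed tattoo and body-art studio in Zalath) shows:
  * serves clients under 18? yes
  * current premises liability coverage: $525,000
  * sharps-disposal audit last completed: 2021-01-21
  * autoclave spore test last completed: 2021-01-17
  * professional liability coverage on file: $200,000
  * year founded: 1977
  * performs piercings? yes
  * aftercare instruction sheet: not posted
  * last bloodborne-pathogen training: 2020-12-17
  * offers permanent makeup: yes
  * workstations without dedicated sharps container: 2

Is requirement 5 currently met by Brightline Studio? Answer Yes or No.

5. professional liability coverage $200,000 < $375,000 → not met

No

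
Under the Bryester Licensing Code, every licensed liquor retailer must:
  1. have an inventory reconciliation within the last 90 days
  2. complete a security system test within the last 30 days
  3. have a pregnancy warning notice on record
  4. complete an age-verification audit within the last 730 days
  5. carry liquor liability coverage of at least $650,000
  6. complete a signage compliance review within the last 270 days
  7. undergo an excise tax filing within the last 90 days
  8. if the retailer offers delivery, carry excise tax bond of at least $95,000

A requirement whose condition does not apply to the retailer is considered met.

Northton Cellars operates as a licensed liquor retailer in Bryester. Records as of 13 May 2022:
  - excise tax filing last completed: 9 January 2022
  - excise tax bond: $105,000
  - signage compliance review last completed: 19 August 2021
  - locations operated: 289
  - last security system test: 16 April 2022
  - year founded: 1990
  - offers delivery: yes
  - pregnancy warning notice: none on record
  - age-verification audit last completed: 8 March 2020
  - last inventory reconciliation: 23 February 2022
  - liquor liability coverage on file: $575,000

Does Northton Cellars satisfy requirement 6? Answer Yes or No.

6. signage compliance review 267 days ago vs limit 270 → met

Yes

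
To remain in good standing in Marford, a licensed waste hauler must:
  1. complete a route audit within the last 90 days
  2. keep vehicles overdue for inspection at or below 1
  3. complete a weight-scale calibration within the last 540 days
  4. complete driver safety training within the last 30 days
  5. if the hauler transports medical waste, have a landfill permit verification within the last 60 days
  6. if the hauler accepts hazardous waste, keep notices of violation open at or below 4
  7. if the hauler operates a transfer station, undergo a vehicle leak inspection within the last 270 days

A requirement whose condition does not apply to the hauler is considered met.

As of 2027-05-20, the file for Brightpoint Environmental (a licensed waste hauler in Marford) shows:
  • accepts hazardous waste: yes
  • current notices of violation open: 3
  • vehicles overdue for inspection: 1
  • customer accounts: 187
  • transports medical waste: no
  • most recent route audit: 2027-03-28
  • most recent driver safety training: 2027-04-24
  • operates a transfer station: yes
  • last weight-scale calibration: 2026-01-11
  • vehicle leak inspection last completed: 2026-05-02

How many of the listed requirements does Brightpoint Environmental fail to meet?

1. route audit 53 days ago vs limit 90 → met
2. vehicles overdue for inspection 1 ≤ 1 → met
3. weight-scale calibration 494 days ago vs limit 540 → met
4. driver safety training 26 days ago vs limit 30 → met
5. condition 'transports medical waste' does not hold → requirement n/a → met
6. condition 'accepts hazardous waste' holds; notices of violation open 3 ≤ 4 → met
7. condition 'operates a transfer station' holds; vehicle leak inspection 383 days ago vs limit 270 → not met
Not met: 1 of 7

1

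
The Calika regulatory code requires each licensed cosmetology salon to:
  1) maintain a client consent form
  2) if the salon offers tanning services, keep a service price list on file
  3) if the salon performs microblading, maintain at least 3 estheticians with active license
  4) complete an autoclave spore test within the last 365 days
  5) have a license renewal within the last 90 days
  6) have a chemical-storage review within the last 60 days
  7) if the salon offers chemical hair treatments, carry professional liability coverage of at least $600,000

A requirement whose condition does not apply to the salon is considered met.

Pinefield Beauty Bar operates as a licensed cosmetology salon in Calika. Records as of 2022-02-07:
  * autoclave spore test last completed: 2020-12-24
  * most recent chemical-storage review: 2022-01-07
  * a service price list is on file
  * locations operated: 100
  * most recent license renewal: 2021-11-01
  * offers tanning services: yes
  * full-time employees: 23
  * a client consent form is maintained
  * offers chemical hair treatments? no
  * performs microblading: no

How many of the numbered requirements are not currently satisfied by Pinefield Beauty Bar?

2

1. client consent form present → met
2. condition 'offers tanning services' holds; service price list present → met
3. condition 'performs microblading' does not hold → requirement n/a → met
4. autoclave spore test 410 days ago vs limit 365 → not met
5. license renewal 98 days ago vs limit 90 → not met
6. chemical-storage review 31 days ago vs limit 60 → met
7. condition 'offers chemical hair treatments' does not hold → requirement n/a → met
Not met: 2 of 7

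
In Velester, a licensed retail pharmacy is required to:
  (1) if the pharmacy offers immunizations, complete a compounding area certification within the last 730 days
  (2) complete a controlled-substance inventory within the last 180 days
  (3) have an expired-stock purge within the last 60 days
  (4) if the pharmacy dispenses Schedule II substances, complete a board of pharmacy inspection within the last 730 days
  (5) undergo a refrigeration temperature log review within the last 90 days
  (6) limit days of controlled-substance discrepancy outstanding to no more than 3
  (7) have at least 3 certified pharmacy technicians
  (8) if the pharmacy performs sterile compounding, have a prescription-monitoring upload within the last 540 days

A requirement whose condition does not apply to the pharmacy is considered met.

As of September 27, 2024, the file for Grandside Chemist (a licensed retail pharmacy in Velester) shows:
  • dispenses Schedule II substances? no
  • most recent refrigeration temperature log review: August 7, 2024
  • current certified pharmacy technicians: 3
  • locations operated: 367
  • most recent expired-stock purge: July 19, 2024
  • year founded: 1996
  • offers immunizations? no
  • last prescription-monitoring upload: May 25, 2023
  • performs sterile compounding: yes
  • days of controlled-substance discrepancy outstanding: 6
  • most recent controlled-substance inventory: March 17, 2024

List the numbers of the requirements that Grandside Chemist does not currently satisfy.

2, 3, 6

1. condition 'offers immunizations' does not hold → requirement n/a → met
2. controlled-substance inventory 194 days ago vs limit 180 → not met
3. expired-stock purge 70 days ago vs limit 60 → not met
4. condition 'dispenses Schedule II substances' does not hold → requirement n/a → met
5. refrigeration temperature log review 51 days ago vs limit 90 → met
6. days of controlled-substance discrepancy outstanding 6 > 3 → not met
7. certified pharmacy technicians 3 ≥ 3 → met
8. condition 'performs sterile compounding' holds; prescription-monitoring upload 491 days ago vs limit 540 → met
Not met: 2, 3, 6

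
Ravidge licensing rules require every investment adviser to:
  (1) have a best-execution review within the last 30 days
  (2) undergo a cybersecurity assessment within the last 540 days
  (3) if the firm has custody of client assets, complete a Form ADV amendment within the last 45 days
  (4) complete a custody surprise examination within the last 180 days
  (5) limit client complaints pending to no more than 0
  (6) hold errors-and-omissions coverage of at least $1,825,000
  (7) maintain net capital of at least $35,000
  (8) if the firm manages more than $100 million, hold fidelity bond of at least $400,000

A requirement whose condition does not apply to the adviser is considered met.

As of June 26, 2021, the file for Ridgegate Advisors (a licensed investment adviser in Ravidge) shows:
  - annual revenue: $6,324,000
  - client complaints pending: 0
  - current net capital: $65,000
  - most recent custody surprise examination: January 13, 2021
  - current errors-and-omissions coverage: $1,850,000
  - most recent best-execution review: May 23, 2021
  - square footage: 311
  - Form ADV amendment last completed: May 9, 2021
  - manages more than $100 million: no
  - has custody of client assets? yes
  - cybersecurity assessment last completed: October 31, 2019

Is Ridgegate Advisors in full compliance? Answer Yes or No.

No

1. best-execution review 34 days ago vs limit 30 → not met
2. cybersecurity assessment 604 days ago vs limit 540 → not met
3. condition 'has custody of client assets' holds; Form ADV amendment 48 days ago vs limit 45 → not met
4. custody surprise examination 164 days ago vs limit 180 → met
5. client complaints pending 0 ≤ 0 → met
6. errors-and-omissions coverage $1,850,000 ≥ $1,825,000 → met
7. net capital $65,000 ≥ $35,000 → met
8. condition 'manages more than $100 million' does not hold → requirement n/a → met
Not met: 1, 2, 3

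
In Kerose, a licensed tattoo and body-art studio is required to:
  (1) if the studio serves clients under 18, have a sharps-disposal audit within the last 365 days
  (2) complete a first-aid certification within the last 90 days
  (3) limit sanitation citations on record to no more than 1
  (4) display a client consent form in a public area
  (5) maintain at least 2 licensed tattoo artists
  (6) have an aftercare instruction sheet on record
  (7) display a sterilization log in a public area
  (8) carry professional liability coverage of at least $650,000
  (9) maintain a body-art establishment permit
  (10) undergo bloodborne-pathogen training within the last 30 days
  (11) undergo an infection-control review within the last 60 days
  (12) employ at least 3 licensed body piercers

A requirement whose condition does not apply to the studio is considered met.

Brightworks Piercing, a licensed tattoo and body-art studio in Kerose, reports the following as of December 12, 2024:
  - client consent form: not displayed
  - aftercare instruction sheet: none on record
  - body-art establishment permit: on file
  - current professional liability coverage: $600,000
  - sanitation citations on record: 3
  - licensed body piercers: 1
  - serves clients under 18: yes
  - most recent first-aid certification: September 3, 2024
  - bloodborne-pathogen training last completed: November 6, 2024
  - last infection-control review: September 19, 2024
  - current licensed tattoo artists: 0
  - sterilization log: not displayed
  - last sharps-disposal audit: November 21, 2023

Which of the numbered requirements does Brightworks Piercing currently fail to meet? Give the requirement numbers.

1. condition 'serves clients under 18' holds; sharps-disposal audit 387 days ago vs limit 365 → not met
2. first-aid certification 100 days ago vs limit 90 → not met
3. sanitation citations on record 3 > 1 → not met
4. client consent form absent → not met
5. licensed tattoo artists 0 < 2 → not met
6. aftercare instruction sheet absent → not met
7. sterilization log absent → not met
8. professional liability coverage $600,000 < $650,000 → not met
9. body-art establishment permit present → met
10. bloodborne-pathogen training 36 days ago vs limit 30 → not met
11. infection-control review 84 days ago vs limit 60 → not met
12. licensed body piercers 1 < 3 → not met
Not met: 1, 2, 3, 4, 5, 6, 7, 8, 10, 11, 12

1, 2, 3, 4, 5, 6, 7, 8, 10, 11, 12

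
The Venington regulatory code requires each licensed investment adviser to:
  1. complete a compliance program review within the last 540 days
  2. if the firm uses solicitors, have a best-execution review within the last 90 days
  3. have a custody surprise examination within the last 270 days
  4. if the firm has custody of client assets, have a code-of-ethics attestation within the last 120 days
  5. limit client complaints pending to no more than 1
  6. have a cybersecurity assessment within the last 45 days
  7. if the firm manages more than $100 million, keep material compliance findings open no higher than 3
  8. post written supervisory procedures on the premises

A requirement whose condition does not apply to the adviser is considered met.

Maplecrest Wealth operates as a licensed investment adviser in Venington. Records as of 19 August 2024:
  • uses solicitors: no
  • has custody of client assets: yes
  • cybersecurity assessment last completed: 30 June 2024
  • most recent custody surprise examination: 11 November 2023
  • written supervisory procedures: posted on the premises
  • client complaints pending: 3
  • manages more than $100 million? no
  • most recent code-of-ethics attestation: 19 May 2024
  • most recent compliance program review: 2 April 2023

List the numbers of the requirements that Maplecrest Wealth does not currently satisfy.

1. compliance program review 505 days ago vs limit 540 → met
2. condition 'uses solicitors' does not hold → requirement n/a → met
3. custody surprise examination 282 days ago vs limit 270 → not met
4. condition 'has custody of client assets' holds; code-of-ethics attestation 92 days ago vs limit 120 → met
5. client complaints pending 3 > 1 → not met
6. cybersecurity assessment 50 days ago vs limit 45 → not met
7. condition 'manages more than $100 million' does not hold → requirement n/a → met
8. written supervisory procedures present → met
Not met: 3, 5, 6

3, 5, 6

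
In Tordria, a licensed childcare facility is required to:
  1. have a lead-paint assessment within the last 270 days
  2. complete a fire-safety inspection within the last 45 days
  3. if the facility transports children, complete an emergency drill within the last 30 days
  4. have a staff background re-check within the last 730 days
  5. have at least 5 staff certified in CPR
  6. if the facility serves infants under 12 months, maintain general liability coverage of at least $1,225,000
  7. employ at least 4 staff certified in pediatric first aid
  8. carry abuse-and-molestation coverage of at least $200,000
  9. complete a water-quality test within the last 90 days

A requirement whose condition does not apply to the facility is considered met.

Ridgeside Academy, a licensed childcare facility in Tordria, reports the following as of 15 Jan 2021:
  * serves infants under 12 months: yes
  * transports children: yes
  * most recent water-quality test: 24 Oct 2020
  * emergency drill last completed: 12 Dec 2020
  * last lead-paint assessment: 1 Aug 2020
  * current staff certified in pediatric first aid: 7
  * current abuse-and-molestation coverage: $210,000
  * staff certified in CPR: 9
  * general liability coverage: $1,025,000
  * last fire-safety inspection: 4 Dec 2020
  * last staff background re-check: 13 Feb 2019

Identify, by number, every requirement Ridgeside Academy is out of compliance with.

1. lead-paint assessment 167 days ago vs limit 270 → met
2. fire-safety inspection 42 days ago vs limit 45 → met
3. condition 'transports children' holds; emergency drill 34 days ago vs limit 30 → not met
4. staff background re-check 702 days ago vs limit 730 → met
5. staff certified in CPR 9 ≥ 5 → met
6. condition 'serves infants under 12 months' holds; general liability coverage $1,025,000 < $1,225,000 → not met
7. staff certified in pediatric first aid 7 ≥ 4 → met
8. abuse-and-molestation coverage $210,000 ≥ $200,000 → met
9. water-quality test 83 days ago vs limit 90 → met
Not met: 3, 6

3, 6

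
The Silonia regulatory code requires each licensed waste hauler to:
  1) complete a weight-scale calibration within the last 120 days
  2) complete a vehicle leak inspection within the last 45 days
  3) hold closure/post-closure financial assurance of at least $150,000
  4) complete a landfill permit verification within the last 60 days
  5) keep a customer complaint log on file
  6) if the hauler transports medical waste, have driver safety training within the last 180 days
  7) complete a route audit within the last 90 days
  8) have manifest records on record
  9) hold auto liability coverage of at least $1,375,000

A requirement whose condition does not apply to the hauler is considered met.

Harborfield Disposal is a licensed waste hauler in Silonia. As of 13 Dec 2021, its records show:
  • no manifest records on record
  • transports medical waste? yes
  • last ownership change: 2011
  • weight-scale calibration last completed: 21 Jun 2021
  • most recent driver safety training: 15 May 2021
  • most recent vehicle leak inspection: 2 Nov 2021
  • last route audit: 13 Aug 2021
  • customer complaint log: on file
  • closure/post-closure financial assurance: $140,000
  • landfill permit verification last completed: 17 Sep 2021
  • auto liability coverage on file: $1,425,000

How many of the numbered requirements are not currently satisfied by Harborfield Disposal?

1. weight-scale calibration 175 days ago vs limit 120 → not met
2. vehicle leak inspection 41 days ago vs limit 45 → met
3. closure/post-closure financial assurance $140,000 < $150,000 → not met
4. landfill permit verification 87 days ago vs limit 60 → not met
5. customer complaint log present → met
6. condition 'transports medical waste' holds; driver safety training 212 days ago vs limit 180 → not met
7. route audit 122 days ago vs limit 90 → not met
8. manifest records absent → not met
9. auto liability coverage $1,425,000 ≥ $1,375,000 → met
Not met: 6 of 9

6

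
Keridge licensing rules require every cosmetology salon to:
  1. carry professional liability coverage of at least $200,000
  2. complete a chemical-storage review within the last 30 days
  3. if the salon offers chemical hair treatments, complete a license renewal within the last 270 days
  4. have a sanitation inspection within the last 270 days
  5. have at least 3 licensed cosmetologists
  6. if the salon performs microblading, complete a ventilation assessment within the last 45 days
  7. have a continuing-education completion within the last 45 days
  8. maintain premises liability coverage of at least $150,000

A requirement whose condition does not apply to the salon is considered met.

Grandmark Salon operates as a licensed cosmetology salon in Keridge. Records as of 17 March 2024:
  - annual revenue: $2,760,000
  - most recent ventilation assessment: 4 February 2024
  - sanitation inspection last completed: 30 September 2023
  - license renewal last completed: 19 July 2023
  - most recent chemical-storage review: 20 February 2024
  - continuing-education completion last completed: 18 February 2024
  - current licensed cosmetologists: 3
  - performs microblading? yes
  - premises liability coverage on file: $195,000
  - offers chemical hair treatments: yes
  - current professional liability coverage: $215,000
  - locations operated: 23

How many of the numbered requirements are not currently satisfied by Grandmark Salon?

1. professional liability coverage $215,000 ≥ $200,000 → met
2. chemical-storage review 26 days ago vs limit 30 → met
3. condition 'offers chemical hair treatments' holds; license renewal 242 days ago vs limit 270 → met
4. sanitation inspection 169 days ago vs limit 270 → met
5. licensed cosmetologists 3 ≥ 3 → met
6. condition 'performs microblading' holds; ventilation assessment 42 days ago vs limit 45 → met
7. continuing-education completion 28 days ago vs limit 45 → met
8. premises liability coverage $195,000 ≥ $150,000 → met
Not met: 0 of 8

0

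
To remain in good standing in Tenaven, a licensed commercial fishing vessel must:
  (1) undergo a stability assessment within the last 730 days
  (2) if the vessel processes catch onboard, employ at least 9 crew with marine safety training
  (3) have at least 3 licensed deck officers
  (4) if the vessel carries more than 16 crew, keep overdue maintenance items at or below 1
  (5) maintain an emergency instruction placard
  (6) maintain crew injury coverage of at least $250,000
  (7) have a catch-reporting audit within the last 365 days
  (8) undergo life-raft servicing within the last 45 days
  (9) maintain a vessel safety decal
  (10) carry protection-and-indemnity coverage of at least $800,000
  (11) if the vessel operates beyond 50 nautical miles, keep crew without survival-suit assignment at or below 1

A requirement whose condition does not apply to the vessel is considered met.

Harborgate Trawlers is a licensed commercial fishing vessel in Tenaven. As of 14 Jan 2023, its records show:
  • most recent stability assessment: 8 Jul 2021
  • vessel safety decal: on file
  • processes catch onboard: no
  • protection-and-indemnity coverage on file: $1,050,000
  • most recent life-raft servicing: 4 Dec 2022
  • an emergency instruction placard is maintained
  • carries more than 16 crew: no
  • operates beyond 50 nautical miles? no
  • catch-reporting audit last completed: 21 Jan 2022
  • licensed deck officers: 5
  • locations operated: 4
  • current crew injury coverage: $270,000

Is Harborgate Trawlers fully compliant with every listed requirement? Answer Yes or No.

Yes

1. stability assessment 555 days ago vs limit 730 → met
2. condition 'processes catch onboard' does not hold → requirement n/a → met
3. licensed deck officers 5 ≥ 3 → met
4. condition 'carries more than 16 crew' does not hold → requirement n/a → met
5. emergency instruction placard present → met
6. crew injury coverage $270,000 ≥ $250,000 → met
7. catch-reporting audit 358 days ago vs limit 365 → met
8. life-raft servicing 41 days ago vs limit 45 → met
9. vessel safety decal present → met
10. protection-and-indemnity coverage $1,050,000 ≥ $800,000 → met
11. condition 'operates beyond 50 nautical miles' does not hold → requirement n/a → met
All met.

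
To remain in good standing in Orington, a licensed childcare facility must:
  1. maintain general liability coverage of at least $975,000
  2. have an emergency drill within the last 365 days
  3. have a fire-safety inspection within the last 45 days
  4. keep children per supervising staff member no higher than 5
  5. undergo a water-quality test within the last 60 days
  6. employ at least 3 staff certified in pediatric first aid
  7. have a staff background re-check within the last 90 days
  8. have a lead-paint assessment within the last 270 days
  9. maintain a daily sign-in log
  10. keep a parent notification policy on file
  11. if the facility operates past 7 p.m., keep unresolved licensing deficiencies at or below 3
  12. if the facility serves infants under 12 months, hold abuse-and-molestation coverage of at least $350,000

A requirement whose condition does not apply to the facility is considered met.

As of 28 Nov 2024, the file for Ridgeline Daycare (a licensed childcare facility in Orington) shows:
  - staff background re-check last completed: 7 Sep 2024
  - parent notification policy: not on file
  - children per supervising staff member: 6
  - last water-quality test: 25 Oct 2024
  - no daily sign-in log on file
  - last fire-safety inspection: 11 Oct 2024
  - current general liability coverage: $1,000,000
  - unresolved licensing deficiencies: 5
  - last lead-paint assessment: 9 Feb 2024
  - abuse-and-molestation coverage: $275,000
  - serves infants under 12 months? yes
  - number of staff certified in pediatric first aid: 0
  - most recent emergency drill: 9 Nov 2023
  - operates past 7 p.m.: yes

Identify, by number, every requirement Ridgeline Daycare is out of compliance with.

1. general liability coverage $1,000,000 ≥ $975,000 → met
2. emergency drill 385 days ago vs limit 365 → not met
3. fire-safety inspection 48 days ago vs limit 45 → not met
4. children per supervising staff member 6 > 5 → not met
5. water-quality test 34 days ago vs limit 60 → met
6. staff certified in pediatric first aid 0 < 3 → not met
7. staff background re-check 82 days ago vs limit 90 → met
8. lead-paint assessment 293 days ago vs limit 270 → not met
9. daily sign-in log absent → not met
10. parent notification policy absent → not met
11. condition 'operates past 7 p.m.' holds; unresolved licensing deficiencies 5 > 3 → not met
12. condition 'serves infants under 12 months' holds; abuse-and-molestation coverage $275,000 < $350,000 → not met
Not met: 2, 3, 4, 6, 8, 9, 10, 11, 12

2, 3, 4, 6, 8, 9, 10, 11, 12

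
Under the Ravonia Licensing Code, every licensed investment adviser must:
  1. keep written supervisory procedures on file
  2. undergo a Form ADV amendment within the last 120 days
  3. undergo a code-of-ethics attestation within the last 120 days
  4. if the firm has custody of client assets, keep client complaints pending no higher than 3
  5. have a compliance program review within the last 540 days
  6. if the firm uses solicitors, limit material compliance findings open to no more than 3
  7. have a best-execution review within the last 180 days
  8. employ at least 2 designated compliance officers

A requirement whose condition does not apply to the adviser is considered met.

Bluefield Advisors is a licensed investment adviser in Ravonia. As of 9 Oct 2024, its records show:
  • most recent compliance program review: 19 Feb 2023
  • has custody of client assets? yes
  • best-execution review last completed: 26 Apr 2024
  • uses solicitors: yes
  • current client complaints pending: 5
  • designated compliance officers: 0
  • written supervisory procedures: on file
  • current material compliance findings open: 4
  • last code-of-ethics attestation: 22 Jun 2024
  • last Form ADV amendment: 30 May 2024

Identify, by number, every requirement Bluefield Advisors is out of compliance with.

1. written supervisory procedures present → met
2. Form ADV amendment 132 days ago vs limit 120 → not met
3. code-of-ethics attestation 109 days ago vs limit 120 → met
4. condition 'has custody of client assets' holds; client complaints pending 5 > 3 → not met
5. compliance program review 598 days ago vs limit 540 → not met
6. condition 'uses solicitors' holds; material compliance findings open 4 > 3 → not met
7. best-execution review 166 days ago vs limit 180 → met
8. designated compliance officers 0 < 2 → not met
Not met: 2, 4, 5, 6, 8

2, 4, 5, 6, 8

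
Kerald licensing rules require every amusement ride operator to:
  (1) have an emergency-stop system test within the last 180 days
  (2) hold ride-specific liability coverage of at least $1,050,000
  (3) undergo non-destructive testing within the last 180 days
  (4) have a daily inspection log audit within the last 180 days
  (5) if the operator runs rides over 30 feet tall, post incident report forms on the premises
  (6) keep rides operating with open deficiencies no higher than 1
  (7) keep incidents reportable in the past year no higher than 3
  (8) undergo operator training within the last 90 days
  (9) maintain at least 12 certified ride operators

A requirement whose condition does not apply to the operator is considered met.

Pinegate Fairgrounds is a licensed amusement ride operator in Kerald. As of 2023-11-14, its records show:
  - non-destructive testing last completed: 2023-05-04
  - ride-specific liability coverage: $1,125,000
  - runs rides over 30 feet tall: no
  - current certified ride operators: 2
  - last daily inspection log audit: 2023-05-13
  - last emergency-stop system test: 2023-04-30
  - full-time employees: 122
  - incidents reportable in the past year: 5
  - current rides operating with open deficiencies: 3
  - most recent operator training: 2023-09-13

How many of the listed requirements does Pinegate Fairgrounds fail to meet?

6

1. emergency-stop system test 198 days ago vs limit 180 → not met
2. ride-specific liability coverage $1,125,000 ≥ $1,050,000 → met
3. non-destructive testing 194 days ago vs limit 180 → not met
4. daily inspection log audit 185 days ago vs limit 180 → not met
5. condition 'runs rides over 30 feet tall' does not hold → requirement n/a → met
6. rides operating with open deficiencies 3 > 1 → not met
7. incidents reportable in the past year 5 > 3 → not met
8. operator training 62 days ago vs limit 90 → met
9. certified ride operators 2 < 12 → not met
Not met: 6 of 9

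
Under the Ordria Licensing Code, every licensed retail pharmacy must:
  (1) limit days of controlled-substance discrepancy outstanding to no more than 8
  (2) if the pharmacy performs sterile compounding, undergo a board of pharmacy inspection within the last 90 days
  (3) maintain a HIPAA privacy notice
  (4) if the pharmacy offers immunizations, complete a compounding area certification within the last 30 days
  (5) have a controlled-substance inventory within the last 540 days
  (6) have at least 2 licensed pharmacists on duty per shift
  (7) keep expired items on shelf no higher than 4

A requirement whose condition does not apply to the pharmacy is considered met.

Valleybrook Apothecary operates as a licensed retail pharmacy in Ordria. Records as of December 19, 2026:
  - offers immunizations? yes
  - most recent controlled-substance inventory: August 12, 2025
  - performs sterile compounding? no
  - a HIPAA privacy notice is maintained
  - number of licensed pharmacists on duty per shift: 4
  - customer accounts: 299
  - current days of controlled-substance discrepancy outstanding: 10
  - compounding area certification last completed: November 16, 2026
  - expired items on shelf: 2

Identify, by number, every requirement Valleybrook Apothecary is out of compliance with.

1. days of controlled-substance discrepancy outstanding 10 > 8 → not met
2. condition 'performs sterile compounding' does not hold → requirement n/a → met
3. HIPAA privacy notice present → met
4. condition 'offers immunizations' holds; compounding area certification 33 days ago vs limit 30 → not met
5. controlled-substance inventory 494 days ago vs limit 540 → met
6. licensed pharmacists on duty per shift 4 ≥ 2 → met
7. expired items on shelf 2 ≤ 4 → met
Not met: 1, 4

1, 4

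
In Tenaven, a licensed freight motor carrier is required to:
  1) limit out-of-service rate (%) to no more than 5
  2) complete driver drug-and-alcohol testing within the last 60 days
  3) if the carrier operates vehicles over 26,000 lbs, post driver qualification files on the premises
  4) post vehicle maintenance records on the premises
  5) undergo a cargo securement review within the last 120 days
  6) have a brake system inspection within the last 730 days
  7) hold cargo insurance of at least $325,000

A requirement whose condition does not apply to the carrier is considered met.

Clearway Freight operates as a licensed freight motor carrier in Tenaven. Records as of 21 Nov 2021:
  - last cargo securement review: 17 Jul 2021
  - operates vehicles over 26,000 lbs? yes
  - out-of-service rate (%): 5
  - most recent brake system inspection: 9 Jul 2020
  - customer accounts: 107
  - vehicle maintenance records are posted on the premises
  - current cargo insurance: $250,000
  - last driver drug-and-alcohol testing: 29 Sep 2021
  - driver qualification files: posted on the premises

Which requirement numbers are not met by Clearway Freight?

5, 7

1. out-of-service rate (%) 5 ≤ 5 → met
2. driver drug-and-alcohol testing 53 days ago vs limit 60 → met
3. condition 'operates vehicles over 26,000 lbs' holds; driver qualification files present → met
4. vehicle maintenance records present → met
5. cargo securement review 127 days ago vs limit 120 → not met
6. brake system inspection 500 days ago vs limit 730 → met
7. cargo insurance $250,000 < $325,000 → not met
Not met: 5, 7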